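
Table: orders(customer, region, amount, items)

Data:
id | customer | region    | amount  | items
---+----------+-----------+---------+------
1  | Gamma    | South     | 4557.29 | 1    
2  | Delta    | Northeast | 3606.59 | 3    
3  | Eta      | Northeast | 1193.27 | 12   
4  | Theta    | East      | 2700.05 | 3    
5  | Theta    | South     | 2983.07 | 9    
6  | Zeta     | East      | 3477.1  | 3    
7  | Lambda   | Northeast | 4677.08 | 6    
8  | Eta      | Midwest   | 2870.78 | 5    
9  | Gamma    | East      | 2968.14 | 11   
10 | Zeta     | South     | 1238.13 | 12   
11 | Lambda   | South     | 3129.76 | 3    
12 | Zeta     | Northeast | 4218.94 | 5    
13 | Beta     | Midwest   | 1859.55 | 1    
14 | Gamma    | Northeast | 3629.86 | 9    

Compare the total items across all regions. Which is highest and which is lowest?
SELECT region, SUM(items)
FROM orders
GROUP BY region
ORDER BY SUM(items)

All groups:
  Midwest: 6
  East: 17
  South: 25
  Northeast: 35

Highest: Northeast (35)
Lowest: Midwest (6)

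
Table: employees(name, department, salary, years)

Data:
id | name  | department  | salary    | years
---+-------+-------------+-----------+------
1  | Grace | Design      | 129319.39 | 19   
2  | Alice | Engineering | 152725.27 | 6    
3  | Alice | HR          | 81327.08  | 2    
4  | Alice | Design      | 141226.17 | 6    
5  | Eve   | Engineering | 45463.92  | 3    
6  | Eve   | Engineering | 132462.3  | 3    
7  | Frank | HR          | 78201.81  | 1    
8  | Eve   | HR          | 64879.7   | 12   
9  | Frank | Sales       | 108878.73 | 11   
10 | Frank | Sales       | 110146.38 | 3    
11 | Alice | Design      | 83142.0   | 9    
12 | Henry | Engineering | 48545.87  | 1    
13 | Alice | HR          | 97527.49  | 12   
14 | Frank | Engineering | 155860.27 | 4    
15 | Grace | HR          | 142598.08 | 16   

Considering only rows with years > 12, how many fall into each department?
SELECT department, COUNT(*)
FROM employees
WHERE years > 12
GROUP BY department

Note: WHERE filters rows before grouping.

Result:
  Design: 1
  HR: 1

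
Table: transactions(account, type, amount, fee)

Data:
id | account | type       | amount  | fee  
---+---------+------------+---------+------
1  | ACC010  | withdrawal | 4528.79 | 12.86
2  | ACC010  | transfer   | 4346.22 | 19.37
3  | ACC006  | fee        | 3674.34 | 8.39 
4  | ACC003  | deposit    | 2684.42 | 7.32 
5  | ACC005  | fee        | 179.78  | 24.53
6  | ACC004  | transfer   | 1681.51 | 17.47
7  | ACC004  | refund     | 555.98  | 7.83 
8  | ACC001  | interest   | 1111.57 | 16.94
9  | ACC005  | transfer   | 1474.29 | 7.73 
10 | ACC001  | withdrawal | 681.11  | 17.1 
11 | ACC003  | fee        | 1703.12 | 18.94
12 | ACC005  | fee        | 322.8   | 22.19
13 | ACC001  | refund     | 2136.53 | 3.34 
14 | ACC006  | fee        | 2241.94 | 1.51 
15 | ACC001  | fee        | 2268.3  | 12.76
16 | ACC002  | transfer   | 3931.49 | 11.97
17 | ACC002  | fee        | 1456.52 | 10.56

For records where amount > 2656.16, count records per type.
SELECT type, COUNT(*)
FROM transactions
WHERE amount > 2656.16
GROUP BY type

Note: WHERE filters rows before grouping.

Result:
  deposit: 1
  fee: 1
  transfer: 2
  withdrawal: 1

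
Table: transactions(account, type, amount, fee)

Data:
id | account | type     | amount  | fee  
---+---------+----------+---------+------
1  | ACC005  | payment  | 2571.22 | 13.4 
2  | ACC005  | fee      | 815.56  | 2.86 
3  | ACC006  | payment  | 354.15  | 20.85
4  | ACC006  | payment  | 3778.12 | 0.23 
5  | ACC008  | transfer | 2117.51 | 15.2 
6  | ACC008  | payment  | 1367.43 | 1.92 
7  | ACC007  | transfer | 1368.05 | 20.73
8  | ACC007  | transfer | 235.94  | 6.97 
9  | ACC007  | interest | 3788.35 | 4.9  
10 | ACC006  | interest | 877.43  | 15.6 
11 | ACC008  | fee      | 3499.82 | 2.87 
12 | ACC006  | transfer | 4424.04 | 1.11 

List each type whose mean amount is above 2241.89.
SELECT type, AVG(amount)
FROM transactions
GROUP BY type
HAVING AVG(amount) > 2241.89

Result:
  interest: avg=2332.89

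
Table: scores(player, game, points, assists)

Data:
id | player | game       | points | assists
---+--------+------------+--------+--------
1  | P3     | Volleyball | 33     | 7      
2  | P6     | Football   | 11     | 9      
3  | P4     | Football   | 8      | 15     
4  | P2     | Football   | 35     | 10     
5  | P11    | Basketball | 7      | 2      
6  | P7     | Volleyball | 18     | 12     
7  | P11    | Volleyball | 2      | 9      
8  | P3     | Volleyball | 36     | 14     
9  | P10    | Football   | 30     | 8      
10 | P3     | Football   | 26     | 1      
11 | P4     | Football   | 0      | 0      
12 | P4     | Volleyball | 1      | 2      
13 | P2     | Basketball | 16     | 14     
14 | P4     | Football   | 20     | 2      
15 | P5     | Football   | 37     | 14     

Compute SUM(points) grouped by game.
SELECT game, SUM(points) as result
FROM scores
GROUP BY game

Result:
  Basketball: 23
  Football: 167
  Volleyball: 90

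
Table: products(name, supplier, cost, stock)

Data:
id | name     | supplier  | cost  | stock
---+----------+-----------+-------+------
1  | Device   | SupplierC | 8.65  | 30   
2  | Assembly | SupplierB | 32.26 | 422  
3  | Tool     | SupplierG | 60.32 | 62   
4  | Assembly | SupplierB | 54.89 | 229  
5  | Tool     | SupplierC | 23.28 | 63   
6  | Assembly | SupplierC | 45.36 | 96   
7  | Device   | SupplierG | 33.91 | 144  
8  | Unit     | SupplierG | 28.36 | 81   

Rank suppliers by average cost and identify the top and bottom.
SELECT supplier, AVG(cost)
FROM products
GROUP BY supplier
ORDER BY AVG(cost)

All groups:
  SupplierC: 25.76
  SupplierG: 40.86
  SupplierB: 43.58

Highest: SupplierB (43.58)
Lowest: SupplierC (25.76)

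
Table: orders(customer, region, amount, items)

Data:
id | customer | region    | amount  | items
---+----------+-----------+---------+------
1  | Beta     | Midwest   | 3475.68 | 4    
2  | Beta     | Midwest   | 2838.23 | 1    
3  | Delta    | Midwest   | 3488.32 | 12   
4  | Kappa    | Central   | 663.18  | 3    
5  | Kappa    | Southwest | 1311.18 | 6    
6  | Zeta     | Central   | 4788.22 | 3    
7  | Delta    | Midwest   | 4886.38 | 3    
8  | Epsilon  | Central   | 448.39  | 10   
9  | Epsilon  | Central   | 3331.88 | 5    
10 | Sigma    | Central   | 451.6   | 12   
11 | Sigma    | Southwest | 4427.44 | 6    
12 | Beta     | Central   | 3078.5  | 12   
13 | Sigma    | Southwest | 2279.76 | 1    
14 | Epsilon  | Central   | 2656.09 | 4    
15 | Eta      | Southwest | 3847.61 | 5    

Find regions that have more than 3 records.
SELECT region, COUNT(*) as cnt
FROM orders
GROUP BY region
HAVING COUNT(*) > 3

Result:
  Central: 7
  Midwest: 4
  Southwest: 4

Note: HAVING filters groups after aggregation, WHERE filters rows before.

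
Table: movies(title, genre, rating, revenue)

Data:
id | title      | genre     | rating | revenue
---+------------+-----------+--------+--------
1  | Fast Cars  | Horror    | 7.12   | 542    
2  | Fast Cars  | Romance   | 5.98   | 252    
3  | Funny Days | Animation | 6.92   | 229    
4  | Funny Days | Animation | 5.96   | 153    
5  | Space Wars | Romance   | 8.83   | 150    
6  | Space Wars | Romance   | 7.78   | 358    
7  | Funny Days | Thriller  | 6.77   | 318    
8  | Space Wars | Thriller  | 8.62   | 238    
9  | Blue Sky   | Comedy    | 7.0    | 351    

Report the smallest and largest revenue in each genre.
SELECT genre, MIN(revenue), MAX(revenue)
FROM movies
GROUP BY genre

Result:
  Animation: min=153, max=229
  Comedy: min=351, max=351
  Horror: min=542, max=542
  Romance: min=150, max=358
  Thriller: min=238, max=318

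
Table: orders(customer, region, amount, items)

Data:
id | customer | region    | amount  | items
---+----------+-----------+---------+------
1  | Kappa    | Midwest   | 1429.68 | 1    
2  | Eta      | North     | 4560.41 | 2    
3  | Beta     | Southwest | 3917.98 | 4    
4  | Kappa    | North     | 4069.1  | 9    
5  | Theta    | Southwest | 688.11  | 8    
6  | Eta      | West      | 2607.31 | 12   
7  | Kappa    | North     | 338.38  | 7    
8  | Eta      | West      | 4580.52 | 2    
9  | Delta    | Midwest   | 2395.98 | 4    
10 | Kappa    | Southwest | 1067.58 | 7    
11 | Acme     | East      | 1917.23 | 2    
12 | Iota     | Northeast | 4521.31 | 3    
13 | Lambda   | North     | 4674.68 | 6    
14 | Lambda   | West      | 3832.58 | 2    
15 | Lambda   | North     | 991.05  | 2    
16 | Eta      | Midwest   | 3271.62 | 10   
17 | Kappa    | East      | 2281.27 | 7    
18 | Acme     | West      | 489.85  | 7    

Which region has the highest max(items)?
SELECT region, MAX(items) as val
FROM orders
GROUP BY region
ORDER BY val DESC
LIMIT 1

Result: West with max(items) = 12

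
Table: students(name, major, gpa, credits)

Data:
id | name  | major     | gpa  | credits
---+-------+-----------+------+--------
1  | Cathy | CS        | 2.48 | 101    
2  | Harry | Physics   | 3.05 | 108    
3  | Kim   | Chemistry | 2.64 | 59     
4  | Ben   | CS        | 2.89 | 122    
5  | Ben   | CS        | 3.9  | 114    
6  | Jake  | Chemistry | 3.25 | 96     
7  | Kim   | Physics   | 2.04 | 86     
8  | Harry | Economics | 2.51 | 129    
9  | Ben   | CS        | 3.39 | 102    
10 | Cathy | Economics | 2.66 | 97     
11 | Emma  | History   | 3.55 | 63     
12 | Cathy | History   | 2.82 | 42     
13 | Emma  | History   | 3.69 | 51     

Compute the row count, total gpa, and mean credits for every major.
SELECT major,
       COUNT(*) as cnt,
       SUM(gpa) as total_gpa,
       AVG(credits) as avg_credits
FROM students
GROUP BY major

Result:
  CS: 4 records, 12.66 total gpa, 109.75 avg credits
  Chemistry: 2 records, 5.89 total gpa, 77.50 avg credits
  Economics: 2 records, 5.17 total gpa, 113.00 avg credits
  History: 3 records, 10.06 total gpa, 52.00 avg credits
  Physics: 2 records, 5.09 total gpa, 97.00 avg credits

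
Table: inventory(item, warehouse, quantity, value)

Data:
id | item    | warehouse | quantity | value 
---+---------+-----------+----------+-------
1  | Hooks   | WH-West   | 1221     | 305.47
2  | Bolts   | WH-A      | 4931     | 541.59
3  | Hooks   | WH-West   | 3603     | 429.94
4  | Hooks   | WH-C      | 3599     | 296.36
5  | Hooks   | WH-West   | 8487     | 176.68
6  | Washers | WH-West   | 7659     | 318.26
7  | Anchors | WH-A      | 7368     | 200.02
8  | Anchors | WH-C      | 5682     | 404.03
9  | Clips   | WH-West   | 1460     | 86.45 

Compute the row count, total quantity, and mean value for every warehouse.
SELECT warehouse,
       COUNT(*) as cnt,
       SUM(quantity) as total_quantity,
       AVG(value) as avg_value
FROM inventory
GROUP BY warehouse

Result:
  WH-A: 2 records, 12299 total quantity, 370.81 avg value
  WH-C: 2 records, 9281 total quantity, 350.20 avg value
  WH-West: 5 records, 22430 total quantity, 263.36 avg value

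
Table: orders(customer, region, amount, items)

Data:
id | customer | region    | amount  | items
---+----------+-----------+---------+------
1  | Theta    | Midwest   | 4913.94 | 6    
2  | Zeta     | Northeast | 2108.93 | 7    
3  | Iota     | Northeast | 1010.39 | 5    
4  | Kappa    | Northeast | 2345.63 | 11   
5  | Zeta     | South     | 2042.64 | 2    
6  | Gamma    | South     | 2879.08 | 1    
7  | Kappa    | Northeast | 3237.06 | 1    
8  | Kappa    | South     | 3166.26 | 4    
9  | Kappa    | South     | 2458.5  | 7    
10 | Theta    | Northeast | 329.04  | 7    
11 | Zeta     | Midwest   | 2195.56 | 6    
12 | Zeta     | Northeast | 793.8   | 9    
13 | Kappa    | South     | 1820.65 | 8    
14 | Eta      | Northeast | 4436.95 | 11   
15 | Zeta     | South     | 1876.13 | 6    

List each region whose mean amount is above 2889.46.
SELECT region, AVG(amount)
FROM orders
GROUP BY region
HAVING AVG(amount) > 2889.46

Result:
  Midwest: avg=3554.75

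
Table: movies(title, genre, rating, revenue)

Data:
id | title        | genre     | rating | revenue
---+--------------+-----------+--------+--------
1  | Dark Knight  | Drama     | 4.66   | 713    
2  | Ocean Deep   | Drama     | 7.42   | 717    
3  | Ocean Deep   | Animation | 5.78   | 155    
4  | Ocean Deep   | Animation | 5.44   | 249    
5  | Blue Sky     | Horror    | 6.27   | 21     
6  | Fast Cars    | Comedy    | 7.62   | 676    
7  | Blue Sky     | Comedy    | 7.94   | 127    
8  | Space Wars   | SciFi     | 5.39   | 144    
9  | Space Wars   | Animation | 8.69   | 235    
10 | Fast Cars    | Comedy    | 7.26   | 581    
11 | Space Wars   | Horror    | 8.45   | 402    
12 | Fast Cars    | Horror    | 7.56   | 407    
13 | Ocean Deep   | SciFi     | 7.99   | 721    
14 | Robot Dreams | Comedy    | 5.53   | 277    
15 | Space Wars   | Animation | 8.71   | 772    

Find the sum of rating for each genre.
SELECT genre, SUM(rating) as result
FROM movies
GROUP BY genre

Result:
  Animation: 28.62
  Comedy: 28.35
  Drama: 12.08
  Horror: 22.28
  SciFi: 13.38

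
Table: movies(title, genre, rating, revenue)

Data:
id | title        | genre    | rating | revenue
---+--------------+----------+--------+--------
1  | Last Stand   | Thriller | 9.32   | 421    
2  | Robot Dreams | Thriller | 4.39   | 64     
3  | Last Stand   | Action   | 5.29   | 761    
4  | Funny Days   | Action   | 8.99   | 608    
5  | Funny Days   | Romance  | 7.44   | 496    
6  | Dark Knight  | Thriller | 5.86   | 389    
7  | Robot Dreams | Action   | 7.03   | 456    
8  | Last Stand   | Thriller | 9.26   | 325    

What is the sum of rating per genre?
SELECT genre, SUM(rating) as result
FROM movies
GROUP BY genre

Result:
  Action: 21.31
  Romance: 7.44
  Thriller: 28.83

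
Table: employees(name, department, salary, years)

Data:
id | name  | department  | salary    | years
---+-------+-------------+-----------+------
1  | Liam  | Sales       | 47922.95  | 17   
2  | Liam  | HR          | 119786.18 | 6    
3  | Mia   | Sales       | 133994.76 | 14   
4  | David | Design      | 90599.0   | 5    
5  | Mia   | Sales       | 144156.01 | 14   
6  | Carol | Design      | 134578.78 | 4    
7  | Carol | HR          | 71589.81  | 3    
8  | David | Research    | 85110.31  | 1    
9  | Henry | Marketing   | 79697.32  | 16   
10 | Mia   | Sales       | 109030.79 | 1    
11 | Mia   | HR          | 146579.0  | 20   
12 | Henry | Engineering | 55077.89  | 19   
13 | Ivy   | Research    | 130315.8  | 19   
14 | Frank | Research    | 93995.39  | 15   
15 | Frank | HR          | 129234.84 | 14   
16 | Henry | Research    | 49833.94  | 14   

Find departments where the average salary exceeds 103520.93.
SELECT department, AVG(salary)
FROM employees
GROUP BY department
HAVING AVG(salary) > 103520.93

Result:
  Design: avg=112588.89
  HR: avg=116797.46
  Sales: avg=108776.13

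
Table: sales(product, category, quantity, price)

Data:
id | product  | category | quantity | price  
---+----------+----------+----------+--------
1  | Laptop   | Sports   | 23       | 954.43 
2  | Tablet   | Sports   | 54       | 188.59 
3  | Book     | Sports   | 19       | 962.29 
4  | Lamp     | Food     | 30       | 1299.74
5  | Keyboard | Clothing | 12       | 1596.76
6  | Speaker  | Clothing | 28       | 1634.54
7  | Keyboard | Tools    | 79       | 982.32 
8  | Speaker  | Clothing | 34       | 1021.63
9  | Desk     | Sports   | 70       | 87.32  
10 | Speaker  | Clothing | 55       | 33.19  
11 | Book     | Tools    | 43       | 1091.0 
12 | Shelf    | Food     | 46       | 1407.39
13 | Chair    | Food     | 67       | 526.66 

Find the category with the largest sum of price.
SELECT category, SUM(price) as val
FROM sales
GROUP BY category
ORDER BY val DESC
LIMIT 1

Result: Clothing with sum(price) = 4286.12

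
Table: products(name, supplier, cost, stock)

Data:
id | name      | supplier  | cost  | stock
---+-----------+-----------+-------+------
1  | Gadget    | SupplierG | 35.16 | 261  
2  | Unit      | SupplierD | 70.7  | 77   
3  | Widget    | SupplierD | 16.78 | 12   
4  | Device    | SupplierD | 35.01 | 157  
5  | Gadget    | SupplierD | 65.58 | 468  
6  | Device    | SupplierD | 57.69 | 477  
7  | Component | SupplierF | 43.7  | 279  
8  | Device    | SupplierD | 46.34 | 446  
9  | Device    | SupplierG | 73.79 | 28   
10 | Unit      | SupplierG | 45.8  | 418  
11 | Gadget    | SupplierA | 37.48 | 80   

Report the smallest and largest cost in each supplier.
SELECT supplier, MIN(cost), MAX(cost)
FROM products
GROUP BY supplier

Result:
  SupplierA: min=37.48, max=37.48
  SupplierD: min=16.78, max=70.70
  SupplierF: min=43.70, max=43.70
  SupplierG: min=35.16, max=73.79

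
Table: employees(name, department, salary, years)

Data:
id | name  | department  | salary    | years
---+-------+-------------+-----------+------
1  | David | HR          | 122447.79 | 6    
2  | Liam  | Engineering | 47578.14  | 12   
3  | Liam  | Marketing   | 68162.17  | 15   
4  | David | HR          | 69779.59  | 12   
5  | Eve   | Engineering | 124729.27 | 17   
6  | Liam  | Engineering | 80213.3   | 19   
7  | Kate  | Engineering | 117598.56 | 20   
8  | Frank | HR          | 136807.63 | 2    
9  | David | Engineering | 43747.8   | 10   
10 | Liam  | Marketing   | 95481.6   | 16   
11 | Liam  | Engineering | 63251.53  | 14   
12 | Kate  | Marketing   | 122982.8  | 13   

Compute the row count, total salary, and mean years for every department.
SELECT department,
       COUNT(*) as cnt,
       SUM(salary) as total_salary,
       AVG(years) as avg_years
FROM employees
GROUP BY department

Result:
  Engineering: 6 records, 477118.60 total salary, 15.33 avg years
  HR: 3 records, 329035.01 total salary, 6.67 avg years
  Marketing: 3 records, 286626.57 total salary, 14.67 avg years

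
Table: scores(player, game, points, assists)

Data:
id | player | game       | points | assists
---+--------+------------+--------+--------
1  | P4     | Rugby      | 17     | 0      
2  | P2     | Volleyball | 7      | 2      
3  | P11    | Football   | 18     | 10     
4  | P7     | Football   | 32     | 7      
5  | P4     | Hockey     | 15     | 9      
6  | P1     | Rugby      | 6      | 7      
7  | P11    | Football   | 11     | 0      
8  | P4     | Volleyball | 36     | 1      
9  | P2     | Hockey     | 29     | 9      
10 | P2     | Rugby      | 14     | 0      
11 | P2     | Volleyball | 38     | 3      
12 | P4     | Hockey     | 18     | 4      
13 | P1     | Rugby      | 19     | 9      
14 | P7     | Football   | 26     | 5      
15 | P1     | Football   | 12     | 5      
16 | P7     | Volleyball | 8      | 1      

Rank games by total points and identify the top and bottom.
SELECT game, SUM(points)
FROM scores
GROUP BY game
ORDER BY SUM(points)

All groups:
  Rugby: 56
  Hockey: 62
  Volleyball: 89
  Football: 99

Highest: Football (99)
Lowest: Rugby (56)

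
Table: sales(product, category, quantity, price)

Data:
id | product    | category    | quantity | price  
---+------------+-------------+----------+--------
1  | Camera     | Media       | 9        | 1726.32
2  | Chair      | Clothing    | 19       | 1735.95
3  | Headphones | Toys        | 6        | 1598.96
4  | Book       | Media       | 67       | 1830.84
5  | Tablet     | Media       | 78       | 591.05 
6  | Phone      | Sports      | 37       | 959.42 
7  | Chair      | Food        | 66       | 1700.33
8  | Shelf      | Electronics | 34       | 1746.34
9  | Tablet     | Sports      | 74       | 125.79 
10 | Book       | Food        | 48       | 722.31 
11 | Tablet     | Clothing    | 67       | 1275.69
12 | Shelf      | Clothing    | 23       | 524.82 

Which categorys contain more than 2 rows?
SELECT category, COUNT(*) as cnt
FROM sales
GROUP BY category
HAVING COUNT(*) > 2

Result:
  Clothing: 3
  Media: 3

Note: HAVING filters groups after aggregation, WHERE filters rows before.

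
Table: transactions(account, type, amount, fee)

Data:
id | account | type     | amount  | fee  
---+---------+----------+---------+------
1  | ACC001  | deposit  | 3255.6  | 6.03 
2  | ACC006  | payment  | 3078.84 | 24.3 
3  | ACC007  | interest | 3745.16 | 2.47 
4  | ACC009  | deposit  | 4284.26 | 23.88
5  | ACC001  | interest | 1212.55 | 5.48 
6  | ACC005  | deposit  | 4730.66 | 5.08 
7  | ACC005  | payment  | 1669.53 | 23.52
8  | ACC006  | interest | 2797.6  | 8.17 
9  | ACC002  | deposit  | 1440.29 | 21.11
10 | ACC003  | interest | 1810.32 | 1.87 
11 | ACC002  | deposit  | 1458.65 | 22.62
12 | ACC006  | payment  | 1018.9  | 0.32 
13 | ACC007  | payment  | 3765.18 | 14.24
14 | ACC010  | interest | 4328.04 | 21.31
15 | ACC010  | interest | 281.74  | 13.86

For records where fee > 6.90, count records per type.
SELECT type, COUNT(*)
FROM transactions
WHERE fee > 6.90
GROUP BY type

Note: WHERE filters rows before grouping.

Result:
  deposit: 3
  interest: 3
  payment: 3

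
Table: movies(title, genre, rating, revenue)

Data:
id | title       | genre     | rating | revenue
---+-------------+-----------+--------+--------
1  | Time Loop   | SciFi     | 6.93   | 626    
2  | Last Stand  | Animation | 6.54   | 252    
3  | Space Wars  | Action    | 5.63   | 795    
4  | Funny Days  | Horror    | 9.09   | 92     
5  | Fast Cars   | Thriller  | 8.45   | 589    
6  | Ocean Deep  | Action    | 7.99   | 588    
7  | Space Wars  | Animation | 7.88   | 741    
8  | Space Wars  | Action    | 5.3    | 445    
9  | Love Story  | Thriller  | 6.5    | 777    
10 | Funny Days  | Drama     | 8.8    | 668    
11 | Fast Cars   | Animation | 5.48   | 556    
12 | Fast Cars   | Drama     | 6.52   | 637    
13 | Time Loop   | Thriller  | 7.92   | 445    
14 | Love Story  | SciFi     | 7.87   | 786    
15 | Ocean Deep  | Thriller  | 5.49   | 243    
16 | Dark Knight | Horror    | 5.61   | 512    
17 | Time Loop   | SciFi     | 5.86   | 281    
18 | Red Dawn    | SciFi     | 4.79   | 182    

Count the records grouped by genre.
SELECT genre, COUNT(*) as count
FROM movies
GROUP BY genre

Result:
  Action: 3
  Animation: 3
  Drama: 2
  Horror: 2
  SciFi: 4
  Thriller: 4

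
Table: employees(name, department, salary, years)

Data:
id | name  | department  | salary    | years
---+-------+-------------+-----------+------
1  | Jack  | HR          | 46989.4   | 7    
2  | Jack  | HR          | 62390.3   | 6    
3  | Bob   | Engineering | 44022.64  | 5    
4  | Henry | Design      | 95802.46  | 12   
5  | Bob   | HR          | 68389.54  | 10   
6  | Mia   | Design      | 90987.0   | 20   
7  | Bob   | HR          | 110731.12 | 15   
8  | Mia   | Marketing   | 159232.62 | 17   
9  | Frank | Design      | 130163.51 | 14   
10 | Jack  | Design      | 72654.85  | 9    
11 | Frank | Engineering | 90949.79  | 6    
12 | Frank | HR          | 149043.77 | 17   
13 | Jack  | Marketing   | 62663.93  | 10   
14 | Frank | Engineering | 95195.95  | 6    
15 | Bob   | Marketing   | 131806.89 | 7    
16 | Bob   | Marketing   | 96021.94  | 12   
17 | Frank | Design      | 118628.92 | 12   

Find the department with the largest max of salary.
SELECT department, MAX(salary) as val
FROM employees
GROUP BY department
ORDER BY val DESC
LIMIT 1

Result: Marketing with max(salary) = 159232.62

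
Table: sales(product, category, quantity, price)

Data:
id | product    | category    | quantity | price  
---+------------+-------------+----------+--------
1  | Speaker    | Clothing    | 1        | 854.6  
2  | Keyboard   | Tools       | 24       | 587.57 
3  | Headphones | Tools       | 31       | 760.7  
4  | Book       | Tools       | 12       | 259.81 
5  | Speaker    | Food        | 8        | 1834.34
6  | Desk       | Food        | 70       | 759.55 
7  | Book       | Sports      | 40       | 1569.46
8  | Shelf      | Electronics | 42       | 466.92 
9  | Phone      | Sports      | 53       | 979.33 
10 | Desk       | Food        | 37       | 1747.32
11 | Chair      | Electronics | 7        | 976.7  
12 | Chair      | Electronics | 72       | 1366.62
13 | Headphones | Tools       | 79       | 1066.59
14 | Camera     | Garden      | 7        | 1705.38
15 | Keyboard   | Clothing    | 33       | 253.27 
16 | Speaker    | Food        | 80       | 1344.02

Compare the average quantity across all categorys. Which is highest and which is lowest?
SELECT category, AVG(quantity)
FROM sales
GROUP BY category
ORDER BY AVG(quantity)

All groups:
  Garden: 7.00
  Clothing: 17.00
  Tools: 36.50
  Electronics: 40.33
  Sports: 46.50
  Food: 48.75

Highest: Food (48.75)
Lowest: Garden (7.00)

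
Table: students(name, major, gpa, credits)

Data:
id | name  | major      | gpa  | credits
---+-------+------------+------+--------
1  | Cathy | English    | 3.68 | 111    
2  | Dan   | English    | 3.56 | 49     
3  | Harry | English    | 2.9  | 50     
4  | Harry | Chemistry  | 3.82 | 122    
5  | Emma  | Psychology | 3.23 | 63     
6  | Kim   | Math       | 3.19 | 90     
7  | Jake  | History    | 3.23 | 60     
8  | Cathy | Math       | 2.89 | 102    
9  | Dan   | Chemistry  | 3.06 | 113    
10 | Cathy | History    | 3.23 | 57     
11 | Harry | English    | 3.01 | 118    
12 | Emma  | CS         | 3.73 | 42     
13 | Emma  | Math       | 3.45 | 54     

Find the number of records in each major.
SELECT major, COUNT(*) as count
FROM students
GROUP BY major

Result:
  CS: 1
  Chemistry: 2
  English: 4
  History: 2
  Math: 3
  Psychology: 1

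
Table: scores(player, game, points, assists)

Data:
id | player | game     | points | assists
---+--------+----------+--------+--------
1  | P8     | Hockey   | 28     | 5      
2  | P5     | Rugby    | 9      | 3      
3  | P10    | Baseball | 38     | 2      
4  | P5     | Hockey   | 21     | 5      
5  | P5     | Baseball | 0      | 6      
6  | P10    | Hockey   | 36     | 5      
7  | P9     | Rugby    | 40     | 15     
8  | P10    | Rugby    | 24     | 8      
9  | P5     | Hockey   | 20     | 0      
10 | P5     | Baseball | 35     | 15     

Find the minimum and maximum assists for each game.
SELECT game, MIN(assists), MAX(assists)
FROM scores
GROUP BY game

Result:
  Baseball: min=2, max=15
  Hockey: min=0, max=5
  Rugby: min=3, max=15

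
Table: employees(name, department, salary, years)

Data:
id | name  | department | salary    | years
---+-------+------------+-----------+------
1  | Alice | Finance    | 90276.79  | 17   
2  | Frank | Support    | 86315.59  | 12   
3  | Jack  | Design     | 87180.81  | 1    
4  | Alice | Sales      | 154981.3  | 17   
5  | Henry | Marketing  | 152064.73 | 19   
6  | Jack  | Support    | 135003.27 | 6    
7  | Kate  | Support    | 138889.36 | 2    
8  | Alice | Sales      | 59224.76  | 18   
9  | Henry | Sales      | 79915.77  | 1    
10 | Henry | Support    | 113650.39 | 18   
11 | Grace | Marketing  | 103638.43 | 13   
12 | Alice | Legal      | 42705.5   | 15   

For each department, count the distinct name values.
SELECT department, COUNT(DISTINCT name)
FROM employees
GROUP BY department

Result:
  Design: 1 distinct
  Finance: 1 distinct
  Legal: 1 distinct
  Marketing: 2 distinct
  Sales: 2 distinct
  Support: 4 distinct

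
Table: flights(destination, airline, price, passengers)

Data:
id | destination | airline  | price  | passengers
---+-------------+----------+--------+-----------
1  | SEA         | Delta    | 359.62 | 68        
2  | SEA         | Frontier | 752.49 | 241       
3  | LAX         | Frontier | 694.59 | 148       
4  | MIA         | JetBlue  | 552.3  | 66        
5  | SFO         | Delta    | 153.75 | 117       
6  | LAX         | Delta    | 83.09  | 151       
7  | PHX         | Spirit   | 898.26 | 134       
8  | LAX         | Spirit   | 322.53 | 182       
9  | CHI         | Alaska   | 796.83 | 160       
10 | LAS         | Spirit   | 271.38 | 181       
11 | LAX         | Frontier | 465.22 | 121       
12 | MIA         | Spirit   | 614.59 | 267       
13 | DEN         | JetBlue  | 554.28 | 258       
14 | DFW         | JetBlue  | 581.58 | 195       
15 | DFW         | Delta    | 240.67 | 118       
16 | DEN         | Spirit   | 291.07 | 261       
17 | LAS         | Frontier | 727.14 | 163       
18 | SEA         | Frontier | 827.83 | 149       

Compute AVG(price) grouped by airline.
SELECT airline, AVG(price) as result
FROM flights
GROUP BY airline

Result:
  Alaska: 796.83
  Delta: 209.28
  Frontier: 693.45
  JetBlue: 562.72
  Spirit: 479.57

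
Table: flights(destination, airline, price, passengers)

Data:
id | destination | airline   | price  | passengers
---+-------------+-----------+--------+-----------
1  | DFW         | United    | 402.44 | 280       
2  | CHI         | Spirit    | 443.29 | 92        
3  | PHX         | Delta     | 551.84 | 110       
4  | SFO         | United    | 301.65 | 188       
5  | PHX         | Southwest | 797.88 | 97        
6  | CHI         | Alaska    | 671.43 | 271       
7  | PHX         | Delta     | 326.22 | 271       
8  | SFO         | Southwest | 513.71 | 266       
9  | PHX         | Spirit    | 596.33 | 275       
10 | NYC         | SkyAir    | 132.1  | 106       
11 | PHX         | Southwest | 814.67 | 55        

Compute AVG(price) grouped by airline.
SELECT airline, AVG(price) as result
FROM flights
GROUP BY airline

Result:
  Alaska: 671.43
  Delta: 439.03
  SkyAir: 132.10
  Southwest: 708.75
  Spirit: 519.81
  United: 352.05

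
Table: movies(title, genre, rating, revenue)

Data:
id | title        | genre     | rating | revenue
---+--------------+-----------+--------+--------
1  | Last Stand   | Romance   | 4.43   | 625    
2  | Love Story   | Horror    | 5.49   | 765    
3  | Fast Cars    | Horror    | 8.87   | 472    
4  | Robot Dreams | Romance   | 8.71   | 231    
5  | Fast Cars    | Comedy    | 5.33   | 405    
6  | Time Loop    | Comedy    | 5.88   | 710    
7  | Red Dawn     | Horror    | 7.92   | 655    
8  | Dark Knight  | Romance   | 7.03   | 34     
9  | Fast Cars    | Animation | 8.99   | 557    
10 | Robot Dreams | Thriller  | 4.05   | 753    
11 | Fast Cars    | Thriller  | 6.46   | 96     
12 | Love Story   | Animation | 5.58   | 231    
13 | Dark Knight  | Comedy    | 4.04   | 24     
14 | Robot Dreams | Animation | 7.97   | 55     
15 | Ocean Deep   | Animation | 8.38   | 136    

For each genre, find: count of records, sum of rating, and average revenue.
SELECT genre,
       COUNT(*) as cnt,
       SUM(rating) as total_rating,
       AVG(revenue) as avg_revenue
FROM movies
GROUP BY genre

Result:
  Animation: 4 records, 30.92 total rating, 244.75 avg revenue
  Comedy: 3 records, 15.25 total rating, 379.67 avg revenue
  Horror: 3 records, 22.28 total rating, 630.67 avg revenue
  Romance: 3 records, 20.17 total rating, 296.67 avg revenue
  Thriller: 2 records, 10.51 total rating, 424.50 avg revenue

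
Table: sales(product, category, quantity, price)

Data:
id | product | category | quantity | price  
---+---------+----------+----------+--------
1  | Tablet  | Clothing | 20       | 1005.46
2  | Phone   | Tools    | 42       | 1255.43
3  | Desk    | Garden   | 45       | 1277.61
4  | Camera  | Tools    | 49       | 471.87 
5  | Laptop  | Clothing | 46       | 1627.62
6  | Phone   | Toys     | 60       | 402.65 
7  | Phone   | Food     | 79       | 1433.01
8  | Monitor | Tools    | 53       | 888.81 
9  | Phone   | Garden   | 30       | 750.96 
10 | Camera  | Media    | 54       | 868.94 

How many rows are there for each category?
SELECT category, COUNT(*) as count
FROM sales
GROUP BY category

Result:
  Clothing: 2
  Food: 1
  Garden: 2
  Media: 1
  Tools: 3
  Toys: 1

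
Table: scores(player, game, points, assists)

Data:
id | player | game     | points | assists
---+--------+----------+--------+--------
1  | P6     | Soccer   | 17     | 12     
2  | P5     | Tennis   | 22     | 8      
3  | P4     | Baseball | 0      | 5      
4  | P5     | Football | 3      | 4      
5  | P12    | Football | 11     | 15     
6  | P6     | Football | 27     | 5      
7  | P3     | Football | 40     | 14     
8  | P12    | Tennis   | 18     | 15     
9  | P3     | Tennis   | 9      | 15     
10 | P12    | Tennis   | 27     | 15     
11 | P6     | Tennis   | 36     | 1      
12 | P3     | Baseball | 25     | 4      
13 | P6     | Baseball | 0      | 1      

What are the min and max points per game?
SELECT game, MIN(points), MAX(points)
FROM scores
GROUP BY game

Result:
  Baseball: min=0, max=25
  Football: min=3, max=40
  Soccer: min=17, max=17
  Tennis: min=9, max=36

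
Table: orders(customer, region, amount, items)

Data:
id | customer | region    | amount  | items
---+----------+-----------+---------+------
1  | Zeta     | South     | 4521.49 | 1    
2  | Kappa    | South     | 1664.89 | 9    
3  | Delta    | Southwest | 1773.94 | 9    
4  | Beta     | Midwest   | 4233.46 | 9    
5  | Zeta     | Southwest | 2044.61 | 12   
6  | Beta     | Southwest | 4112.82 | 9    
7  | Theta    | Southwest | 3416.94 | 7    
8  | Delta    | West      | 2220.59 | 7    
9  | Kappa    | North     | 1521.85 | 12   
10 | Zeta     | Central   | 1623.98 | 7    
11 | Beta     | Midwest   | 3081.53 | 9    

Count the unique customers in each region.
SELECT region, COUNT(DISTINCT customer)
FROM orders
GROUP BY region

Result:
  Central: 1 distinct
  Midwest: 1 distinct
  North: 1 distinct
  South: 2 distinct
  Southwest: 4 distinct
  West: 1 distinct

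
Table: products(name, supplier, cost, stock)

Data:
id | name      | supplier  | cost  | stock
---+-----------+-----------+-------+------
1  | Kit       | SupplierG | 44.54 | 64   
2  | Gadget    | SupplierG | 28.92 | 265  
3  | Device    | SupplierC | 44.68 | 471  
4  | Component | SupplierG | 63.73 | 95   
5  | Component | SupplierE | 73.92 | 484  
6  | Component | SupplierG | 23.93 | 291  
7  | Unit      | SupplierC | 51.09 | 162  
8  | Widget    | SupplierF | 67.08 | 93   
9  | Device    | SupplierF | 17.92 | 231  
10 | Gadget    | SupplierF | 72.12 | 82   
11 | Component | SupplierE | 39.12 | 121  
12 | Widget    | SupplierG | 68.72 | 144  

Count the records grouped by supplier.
SELECT supplier, COUNT(*) as count
FROM products
GROUP BY supplier

Result:
  SupplierC: 2
  SupplierE: 2
  SupplierF: 3
  SupplierG: 5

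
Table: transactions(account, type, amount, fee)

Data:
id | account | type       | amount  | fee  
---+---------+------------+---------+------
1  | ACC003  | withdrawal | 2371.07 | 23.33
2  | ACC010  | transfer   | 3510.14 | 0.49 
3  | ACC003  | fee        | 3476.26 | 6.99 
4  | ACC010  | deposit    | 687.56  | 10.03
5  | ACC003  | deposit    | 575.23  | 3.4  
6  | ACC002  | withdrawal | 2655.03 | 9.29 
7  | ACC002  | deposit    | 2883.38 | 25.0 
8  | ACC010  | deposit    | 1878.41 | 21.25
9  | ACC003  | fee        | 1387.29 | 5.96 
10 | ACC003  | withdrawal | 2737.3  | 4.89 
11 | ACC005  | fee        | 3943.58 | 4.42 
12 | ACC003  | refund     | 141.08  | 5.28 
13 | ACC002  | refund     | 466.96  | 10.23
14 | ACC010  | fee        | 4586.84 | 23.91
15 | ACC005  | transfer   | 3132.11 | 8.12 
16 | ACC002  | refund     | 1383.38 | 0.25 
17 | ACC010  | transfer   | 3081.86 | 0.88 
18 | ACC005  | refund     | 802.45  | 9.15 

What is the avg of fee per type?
SELECT type, AVG(fee) as result
FROM transactions
GROUP BY type

Result:
  deposit: 14.92
  fee: 10.32
  refund: 6.23
  transfer: 3.16
  withdrawal: 12.50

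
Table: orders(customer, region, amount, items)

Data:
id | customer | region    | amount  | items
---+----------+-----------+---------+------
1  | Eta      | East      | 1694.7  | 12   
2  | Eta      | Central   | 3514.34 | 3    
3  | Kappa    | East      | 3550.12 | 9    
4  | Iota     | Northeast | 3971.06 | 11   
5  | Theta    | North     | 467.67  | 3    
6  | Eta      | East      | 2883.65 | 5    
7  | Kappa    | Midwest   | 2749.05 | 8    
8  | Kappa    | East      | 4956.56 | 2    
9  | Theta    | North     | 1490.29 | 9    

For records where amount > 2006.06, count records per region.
SELECT region, COUNT(*)
FROM orders
WHERE amount > 2006.06
GROUP BY region

Note: WHERE filters rows before grouping.

Result:
  Central: 1
  East: 3
  Midwest: 1
  Northeast: 1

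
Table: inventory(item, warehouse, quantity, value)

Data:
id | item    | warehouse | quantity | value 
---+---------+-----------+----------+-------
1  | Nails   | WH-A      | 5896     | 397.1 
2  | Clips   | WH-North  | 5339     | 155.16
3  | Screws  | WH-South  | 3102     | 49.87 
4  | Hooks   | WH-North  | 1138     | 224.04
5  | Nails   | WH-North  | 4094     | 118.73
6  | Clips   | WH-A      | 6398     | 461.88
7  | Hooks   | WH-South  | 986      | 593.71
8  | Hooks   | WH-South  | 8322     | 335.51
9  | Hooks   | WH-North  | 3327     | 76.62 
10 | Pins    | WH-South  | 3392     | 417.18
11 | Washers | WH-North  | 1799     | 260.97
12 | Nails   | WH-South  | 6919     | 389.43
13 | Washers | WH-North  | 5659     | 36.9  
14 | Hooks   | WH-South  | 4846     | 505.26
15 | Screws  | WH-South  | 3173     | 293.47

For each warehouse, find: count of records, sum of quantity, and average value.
SELECT warehouse,
       COUNT(*) as cnt,
       SUM(quantity) as total_quantity,
       AVG(value) as avg_value
FROM inventory
GROUP BY warehouse

Result:
  WH-A: 2 records, 12294 total quantity, 429.49 avg value
  WH-North: 6 records, 21356 total quantity, 145.40 avg value
  WH-South: 7 records, 30740 total quantity, 369.20 avg value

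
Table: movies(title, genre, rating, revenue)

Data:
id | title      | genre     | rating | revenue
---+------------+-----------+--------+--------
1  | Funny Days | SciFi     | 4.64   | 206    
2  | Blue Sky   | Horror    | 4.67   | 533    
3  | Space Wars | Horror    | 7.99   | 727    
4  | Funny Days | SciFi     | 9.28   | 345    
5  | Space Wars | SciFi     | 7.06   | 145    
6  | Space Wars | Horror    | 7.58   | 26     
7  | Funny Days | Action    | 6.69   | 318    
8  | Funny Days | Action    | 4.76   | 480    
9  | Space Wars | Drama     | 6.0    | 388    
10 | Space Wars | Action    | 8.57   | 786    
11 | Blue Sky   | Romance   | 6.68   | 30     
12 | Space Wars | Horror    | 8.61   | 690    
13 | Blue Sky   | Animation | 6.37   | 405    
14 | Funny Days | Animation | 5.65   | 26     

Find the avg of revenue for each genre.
SELECT genre, AVG(revenue) as result
FROM movies
GROUP BY genre

Result:
  Action: 528.00
  Animation: 215.50
  Drama: 388.00
  Horror: 494.00
  Romance: 30.00
  SciFi: 232.00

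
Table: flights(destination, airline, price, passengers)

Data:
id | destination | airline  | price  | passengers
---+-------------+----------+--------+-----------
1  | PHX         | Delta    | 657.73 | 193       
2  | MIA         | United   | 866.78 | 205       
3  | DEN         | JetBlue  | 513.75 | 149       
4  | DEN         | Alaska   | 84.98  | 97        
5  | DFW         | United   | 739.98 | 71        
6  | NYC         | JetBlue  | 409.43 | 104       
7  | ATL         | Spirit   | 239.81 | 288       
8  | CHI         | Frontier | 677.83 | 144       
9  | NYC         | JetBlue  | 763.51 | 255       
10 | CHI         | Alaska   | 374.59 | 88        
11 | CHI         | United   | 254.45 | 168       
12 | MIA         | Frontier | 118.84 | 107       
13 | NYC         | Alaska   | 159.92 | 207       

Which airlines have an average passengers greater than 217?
SELECT airline, AVG(passengers)
FROM flights
GROUP BY airline
HAVING AVG(passengers) > 217

Result:
  Spirit: avg=288.00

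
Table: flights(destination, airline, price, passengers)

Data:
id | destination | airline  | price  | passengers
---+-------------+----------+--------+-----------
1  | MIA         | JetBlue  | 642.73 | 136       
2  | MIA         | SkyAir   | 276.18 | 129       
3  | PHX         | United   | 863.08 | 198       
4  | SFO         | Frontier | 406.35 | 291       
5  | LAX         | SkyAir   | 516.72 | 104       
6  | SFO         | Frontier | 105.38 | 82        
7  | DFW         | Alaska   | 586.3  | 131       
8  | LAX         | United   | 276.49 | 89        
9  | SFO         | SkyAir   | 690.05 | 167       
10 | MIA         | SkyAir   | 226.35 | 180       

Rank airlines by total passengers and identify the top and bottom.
SELECT airline, SUM(passengers)
FROM flights
GROUP BY airline
ORDER BY SUM(passengers)

All groups:
  Alaska: 131
  JetBlue: 136
  United: 287
  Frontier: 373
  SkyAir: 580

Highest: SkyAir (580)
Lowest: Alaska (131)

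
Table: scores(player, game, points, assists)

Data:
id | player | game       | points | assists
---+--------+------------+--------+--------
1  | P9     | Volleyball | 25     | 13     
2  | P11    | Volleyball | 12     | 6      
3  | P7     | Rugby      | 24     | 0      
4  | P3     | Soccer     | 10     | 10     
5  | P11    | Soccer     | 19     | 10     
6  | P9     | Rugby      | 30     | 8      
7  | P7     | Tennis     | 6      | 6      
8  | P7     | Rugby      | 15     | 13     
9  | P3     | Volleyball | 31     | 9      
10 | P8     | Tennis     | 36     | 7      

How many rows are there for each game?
SELECT game, COUNT(*) as count
FROM scores
GROUP BY game

Result:
  Rugby: 3
  Soccer: 2
  Tennis: 2
  Volleyball: 3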